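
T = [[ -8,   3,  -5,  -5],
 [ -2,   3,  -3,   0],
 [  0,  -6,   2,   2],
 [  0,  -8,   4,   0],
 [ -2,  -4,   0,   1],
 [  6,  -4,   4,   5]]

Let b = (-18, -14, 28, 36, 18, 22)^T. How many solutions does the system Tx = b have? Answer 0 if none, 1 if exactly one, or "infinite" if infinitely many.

Row reduce the augmented matrix [T | b].
R2 ← R2 − (1/4)·R1: [0, 9/4, -7/4, 5/4, -19/2]
R5 ← R5 − (1/4)·R1: [0, -19/4, 5/4, 9/4, 45/2]
R6 ← R6 + (3/4)·R1: [0, -7/4, 1/4, 5/4, 17/2]
R3 ← R3 + (8/3)·R2: [0, 0, -8/3, 16/3, 8/3]
R4 ← R4 + (32/9)·R2: [0, 0, -20/9, 40/9, 20/9]
R5 ← R5 + (19/9)·R2: [0, 0, -22/9, 44/9, 22/9]
R6 ← R6 + (7/9)·R2: [0, 0, -10/9, 20/9, 10/9]
R4 ← R4 − (5/6)·R3: [0, 0, 0, 0, 0]
R5 ← R5 − (11/12)·R3: [0, 0, 0, 0, 0]
R6 ← R6 − (5/12)·R3: [0, 0, 0, 0, 0]
The echelon form has 3 nonzero rows, and every pivot lies in the first 4 columns, so rank(T) = rank([T|b]) = 3.
The system is consistent.
rank = 3 < 4 unknowns, so there are infinitely many solutions.

infinite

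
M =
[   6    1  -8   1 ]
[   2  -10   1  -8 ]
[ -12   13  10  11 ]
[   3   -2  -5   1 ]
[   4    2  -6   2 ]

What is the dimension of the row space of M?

3

Row reduce to echelon form.
R2 ← R2 − (1/3)·R1: [0, -31/3, 11/3, -25/3]
R3 ← R3 + (2)·R1: [0, 15, -6, 13]
R4 ← R4 − (1/2)·R1: [0, -5/2, -1, 1/2]
R5 ← R5 − (2/3)·R1: [0, 4/3, -2/3, 4/3]
R3 ← R3 + (45/31)·R2: [0, 0, -21/31, 28/31]
R4 ← R4 − (15/62)·R2: [0, 0, -117/62, 78/31]
R5 ← R5 + (4/31)·R2: [0, 0, -6/31, 8/31]
R4 ← R4 − (39/14)·R3: [0, 0, 0, 0]
R5 ← R5 − (2/7)·R3: [0, 0, 0, 0]
Echelon form has 3 nonzero rows, so rank(M) = 3.
The row space has dimension equal to the rank: 3.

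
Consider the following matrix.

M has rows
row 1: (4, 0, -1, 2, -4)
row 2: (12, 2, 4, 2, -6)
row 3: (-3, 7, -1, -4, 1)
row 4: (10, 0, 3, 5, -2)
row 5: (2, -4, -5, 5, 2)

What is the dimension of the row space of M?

Row reduce to echelon form.
R2 ← R2 − (3)·R1: [0, 2, 7, -4, 6]
R3 ← R3 + (3/4)·R1: [0, 7, -7/4, -5/2, -2]
R4 ← R4 − (5/2)·R1: [0, 0, 11/2, 0, 8]
R5 ← R5 − (1/2)·R1: [0, -4, -9/2, 4, 4]
R3 ← R3 − (7/2)·R2: [0, 0, -105/4, 23/2, -23]
R5 ← R5 + (2)·R2: [0, 0, 19/2, -4, 16]
R4 ← R4 + (22/105)·R3: [0, 0, 0, 253/105, 334/105]
R5 ← R5 + (38/105)·R3: [0, 0, 0, 17/105, 806/105]
R5 ← R5 − (17/253)·R4: [0, 0, 0, 0, 1888/253]
Echelon form has 5 nonzero rows, so rank(M) = 5.
The row space has dimension equal to the rank: 5.

5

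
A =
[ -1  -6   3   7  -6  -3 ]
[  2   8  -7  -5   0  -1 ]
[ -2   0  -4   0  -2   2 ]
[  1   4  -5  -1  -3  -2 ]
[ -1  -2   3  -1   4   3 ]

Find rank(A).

3

Row reduce to echelon form.
R2 ← R2 + (2)·R1: [0, -4, -1, 9, -12, -7]
R3 ← R3 − (2)·R1: [0, 12, -10, -14, 10, 8]
R4 ← R4 + R1: [0, -2, -2, 6, -9, -5]
R5 ← R5 − R1: [0, 4, 0, -8, 10, 6]
R3 ← R3 + (3)·R2: [0, 0, -13, 13, -26, -13]
R4 ← R4 − (1/2)·R2: [0, 0, -3/2, 3/2, -3, -3/2]
R5 ← R5 + R2: [0, 0, -1, 1, -2, -1]
R4 ← R4 − (3/26)·R3: [0, 0, 0, 0, 0, 0]
R5 ← R5 − (1/13)·R3: [0, 0, 0, 0, 0, 0]
Echelon form has 3 nonzero rows, so rank(A) = 3.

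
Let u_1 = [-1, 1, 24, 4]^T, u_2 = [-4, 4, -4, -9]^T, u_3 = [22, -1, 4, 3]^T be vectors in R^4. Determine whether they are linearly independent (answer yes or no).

yes

Form the matrix with these vectors as rows and row reduce.
R2 ← R2 − (4)·R1: [0, 0, -100, -25]
R3 ← R3 + (22)·R1: [0, 21, 532, 91]
Swap R2 ↔ R3
3 nonzero rows, so the 3 vectors span a space of dimension 3.
Since 3 = 3, the vectors are linearly independent.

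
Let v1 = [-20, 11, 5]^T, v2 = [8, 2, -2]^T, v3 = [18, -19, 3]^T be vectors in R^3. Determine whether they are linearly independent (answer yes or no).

Form the matrix with these vectors as rows and row reduce.
R2 ← R2 + (2/5)·R1: [0, 32/5, 0]
R3 ← R3 + (9/10)·R1: [0, -91/10, 15/2]
R3 ← R3 + (91/64)·R2: [0, 0, 15/2]
3 nonzero rows, so the 3 vectors span a space of dimension 3.
Since 3 = 3, the vectors are linearly independent.

yes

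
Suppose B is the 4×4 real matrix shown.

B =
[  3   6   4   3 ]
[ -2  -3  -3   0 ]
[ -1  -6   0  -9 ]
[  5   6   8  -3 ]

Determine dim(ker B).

2

Row reduce to echelon form.
R2 ← R2 + (2/3)·R1: [0, 1, -1/3, 2]
R3 ← R3 + (1/3)·R1: [0, -4, 4/3, -8]
R4 ← R4 − (5/3)·R1: [0, -4, 4/3, -8]
R3 ← R3 + (4)·R2: [0, 0, 0, 0]
R4 ← R4 + (4)·R2: [0, 0, 0, 0]
2 nonzero rows, so rank(B) = 2.
B has 4 columns; by rank–nullity, nullity = 4 − 2 = 2.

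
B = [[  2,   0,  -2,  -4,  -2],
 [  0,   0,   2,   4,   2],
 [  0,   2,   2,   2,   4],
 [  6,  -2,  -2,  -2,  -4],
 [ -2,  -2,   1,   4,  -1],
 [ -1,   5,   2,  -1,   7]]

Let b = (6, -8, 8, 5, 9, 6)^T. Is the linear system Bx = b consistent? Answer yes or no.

Row reduce the augmented matrix [B | b].
R4 ← R4 − (3)·R1: [0, -2, 4, 10, 2, -13]
R5 ← R5 + R1: [0, -2, -1, 0, -3, 15]
R6 ← R6 + (1/2)·R1: [0, 5, 1, -3, 6, 9]
Swap R2 ↔ R3
R4 ← R4 + R2: [0, 0, 6, 12, 6, -5]
R5 ← R5 + R2: [0, 0, 1, 2, 1, 23]
R6 ← R6 − (5/2)·R2: [0, 0, -4, -8, -4, -11]
R4 ← R4 − (3)·R3: [0, 0, 0, 0, 0, 19]
R5 ← R5 − (1/2)·R3: [0, 0, 0, 0, 0, 27]
R6 ← R6 + (2)·R3: [0, 0, 0, 0, 0, -27]
R5 ← R5 − (27/19)·R4: [0, 0, 0, 0, 0, 0]
R6 ← R6 + (27/19)·R4: [0, 0, 0, 0, 0, 0]
The echelon form has 4 nonzero rows; the last pivot sits in the augmented column, so rank(B) = 3 but rank([B|b]) = 4.
Since the ranks differ, the system is inconsistent.

no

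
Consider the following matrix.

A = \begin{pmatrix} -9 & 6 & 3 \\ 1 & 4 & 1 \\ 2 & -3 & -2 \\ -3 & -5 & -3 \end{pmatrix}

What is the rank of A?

Row reduce to echelon form.
R2 ← R2 + (1/9)·R1: [0, 14/3, 4/3]
R3 ← R3 + (2/9)·R1: [0, -5/3, -4/3]
R4 ← R4 − (1/3)·R1: [0, -7, -4]
R3 ← R3 + (5/14)·R2: [0, 0, -6/7]
R4 ← R4 + (3/2)·R2: [0, 0, -2]
R4 ← R4 − (7/3)·R3: [0, 0, 0]
Echelon form has 3 nonzero rows, so rank(A) = 3.

3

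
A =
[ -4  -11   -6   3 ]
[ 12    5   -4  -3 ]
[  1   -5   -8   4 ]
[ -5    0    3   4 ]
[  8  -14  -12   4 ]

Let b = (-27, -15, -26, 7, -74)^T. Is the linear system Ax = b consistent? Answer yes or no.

yes

Row reduce the augmented matrix [A | b].
R2 ← R2 + (3)·R1: [0, -28, -22, 6, -96]
R3 ← R3 + (1/4)·R1: [0, -31/4, -19/2, 19/4, -131/4]
R4 ← R4 − (5/4)·R1: [0, 55/4, 21/2, 1/4, 163/4]
R5 ← R5 + (2)·R1: [0, -36, -24, 10, -128]
R3 ← R3 − (31/112)·R2: [0, 0, -191/56, 173/56, -173/28]
R4 ← R4 + (55/112)·R2: [0, 0, -17/56, 179/56, -179/28]
R5 ← R5 − (9/7)·R2: [0, 0, 30/7, 16/7, -32/7]
R4 ← R4 − (17/191)·R3: [0, 0, 0, 558/191, -1116/191]
R5 ← R5 + (240/191)·R3: [0, 0, 0, 1178/191, -2356/191]
R5 ← R5 − (19/9)·R4: [0, 0, 0, 0, 0]
The echelon form has 4 nonzero rows, and every pivot lies in the first 4 columns, so rank(A) = rank([A|b]) = 4.
The system is consistent.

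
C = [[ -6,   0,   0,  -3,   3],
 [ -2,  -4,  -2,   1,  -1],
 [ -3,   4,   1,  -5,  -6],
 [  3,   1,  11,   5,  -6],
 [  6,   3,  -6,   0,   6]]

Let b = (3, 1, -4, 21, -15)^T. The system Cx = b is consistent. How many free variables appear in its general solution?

Row reduce the augmented matrix [C | b].
R2 ← R2 − (1/3)·R1: [0, -4, -2, 2, -2, 0]
R3 ← R3 − (1/2)·R1: [0, 4, 1, -7/2, -15/2, -11/2]
R4 ← R4 + (1/2)·R1: [0, 1, 11, 7/2, -9/2, 45/2]
R5 ← R5 + R1: [0, 3, -6, -3, 9, -12]
R3 ← R3 + R2: [0, 0, -1, -3/2, -19/2, -11/2]
R4 ← R4 + (1/4)·R2: [0, 0, 21/2, 4, -5, 45/2]
R5 ← R5 + (3/4)·R2: [0, 0, -15/2, -3/2, 15/2, -12]
R4 ← R4 + (21/2)·R3: [0, 0, 0, -47/4, -419/4, -141/4]
R5 ← R5 − (15/2)·R3: [0, 0, 0, 39/4, 315/4, 117/4]
R5 ← R5 + (39/47)·R4: [0, 0, 0, 0, -384/47, 0]
The echelon form has 5 nonzero rows, and every pivot lies in the first 5 columns, so rank(C) = rank([C|b]) = 5.
The system is consistent.
Free variables = (unknowns) − (rank) = 5 − 5 = 0.

0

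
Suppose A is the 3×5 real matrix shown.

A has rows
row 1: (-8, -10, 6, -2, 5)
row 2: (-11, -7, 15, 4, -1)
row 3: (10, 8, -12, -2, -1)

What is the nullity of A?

Row reduce to echelon form.
R2 ← R2 − (11/8)·R1: [0, 27/4, 27/4, 27/4, -63/8]
R3 ← R3 + (5/4)·R1: [0, -9/2, -9/2, -9/2, 21/4]
R3 ← R3 + (2/3)·R2: [0, 0, 0, 0, 0]
2 nonzero rows, so rank(A) = 2.
A has 5 columns; by rank–nullity, nullity = 5 − 2 = 3.

3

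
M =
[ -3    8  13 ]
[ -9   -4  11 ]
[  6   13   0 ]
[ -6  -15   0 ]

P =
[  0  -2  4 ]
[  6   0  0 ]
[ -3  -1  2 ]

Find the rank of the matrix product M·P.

First compute MP:
[[  9,  -7,  14],
 [-57,   7, -14],
 [ 78, -12,  24],
 [-90,  12, -24]]
Now row reduce the product.
R2 ← R2 + (19/3)·R1: [0, -112/3, 224/3]
R3 ← R3 − (26/3)·R1: [0, 146/3, -292/3]
R4 ← R4 + (10)·R1: [0, -58, 116]
R3 ← R3 + (73/56)·R2: [0, 0, 0]
R4 ← R4 − (87/56)·R2: [0, 0, 0]
2 nonzero rows, so rank(MP) = 2.

2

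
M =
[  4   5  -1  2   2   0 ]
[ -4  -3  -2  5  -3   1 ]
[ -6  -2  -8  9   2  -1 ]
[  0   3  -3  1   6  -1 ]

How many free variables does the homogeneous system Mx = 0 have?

Row reduce to echelon form.
R2 ← R2 + R1: [0, 2, -3, 7, -1, 1]
R3 ← R3 + (3/2)·R1: [0, 11/2, -19/2, 12, 5, -1]
R3 ← R3 − (11/4)·R2: [0, 0, -5/4, -29/4, 31/4, -15/4]
R4 ← R4 − (3/2)·R2: [0, 0, 3/2, -19/2, 15/2, -5/2]
R4 ← R4 + (6/5)·R3: [0, 0, 0, -91/5, 84/5, -7]
4 nonzero rows, so rank(M) = 4.
M has 6 columns; by rank–nullity, nullity = 6 − 4 = 2.

2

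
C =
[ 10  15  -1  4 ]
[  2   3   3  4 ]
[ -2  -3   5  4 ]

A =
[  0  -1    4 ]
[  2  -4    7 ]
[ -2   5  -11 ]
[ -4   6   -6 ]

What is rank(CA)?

2

First compute CA:
[[ 16, -51, 132],
 [-16,  25, -28],
 [-32,  63, -108]]
Now row reduce the product.
R2 ← R2 + R1: [0, -26, 104]
R3 ← R3 + (2)·R1: [0, -39, 156]
R3 ← R3 − (3/2)·R2: [0, 0, 0]
2 nonzero rows, so rank(CA) = 2.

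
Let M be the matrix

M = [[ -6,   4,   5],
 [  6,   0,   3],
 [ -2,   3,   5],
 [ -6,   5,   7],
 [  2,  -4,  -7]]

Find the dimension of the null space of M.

Row reduce to echelon form.
R2 ← R2 + R1: [0, 4, 8]
R3 ← R3 − (1/3)·R1: [0, 5/3, 10/3]
R4 ← R4 − R1: [0, 1, 2]
R5 ← R5 + (1/3)·R1: [0, -8/3, -16/3]
R3 ← R3 − (5/12)·R2: [0, 0, 0]
R4 ← R4 − (1/4)·R2: [0, 0, 0]
R5 ← R5 + (2/3)·R2: [0, 0, 0]
2 nonzero rows, so rank(M) = 2.
M has 3 columns; by rank–nullity, nullity = 3 − 2 = 1.

1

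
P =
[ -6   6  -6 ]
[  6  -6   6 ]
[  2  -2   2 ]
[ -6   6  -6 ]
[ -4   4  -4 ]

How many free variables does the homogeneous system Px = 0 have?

2

Row reduce to echelon form.
R2 ← R2 + R1: [0, 0, 0]
R3 ← R3 + (1/3)·R1: [0, 0, 0]
R4 ← R4 − R1: [0, 0, 0]
R5 ← R5 − (2/3)·R1: [0, 0, 0]
1 nonzero row, so rank(P) = 1.
P has 3 columns; by rank–nullity, nullity = 3 − 1 = 2.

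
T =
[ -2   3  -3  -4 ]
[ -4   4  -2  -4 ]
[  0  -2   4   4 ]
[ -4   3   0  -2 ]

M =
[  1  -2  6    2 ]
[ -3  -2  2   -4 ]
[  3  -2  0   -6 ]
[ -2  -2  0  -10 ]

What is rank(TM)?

First compute TM:
[[-12,  12,  -6,  42],
 [-14,  12, -16,  28],
 [ 10, -12,  -4, -56],
 [ -9,   6, -18,   0]]
Now row reduce the product.
R2 ← R2 − (7/6)·R1: [0, -2, -9, -21]
R3 ← R3 + (5/6)·R1: [0, -2, -9, -21]
R4 ← R4 − (3/4)·R1: [0, -3, -27/2, -63/2]
R3 ← R3 − R2: [0, 0, 0, 0]
R4 ← R4 − (3/2)·R2: [0, 0, 0, 0]
2 nonzero rows, so rank(TM) = 2.

2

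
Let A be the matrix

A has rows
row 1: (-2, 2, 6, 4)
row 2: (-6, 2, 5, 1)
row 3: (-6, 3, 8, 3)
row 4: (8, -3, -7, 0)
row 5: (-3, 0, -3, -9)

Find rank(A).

3

Row reduce to echelon form.
R2 ← R2 − (3)·R1: [0, -4, -13, -11]
R3 ← R3 − (3)·R1: [0, -3, -10, -9]
R4 ← R4 + (4)·R1: [0, 5, 17, 16]
R5 ← R5 − (3/2)·R1: [0, -3, -12, -15]
R3 ← R3 − (3/4)·R2: [0, 0, -1/4, -3/4]
R4 ← R4 + (5/4)·R2: [0, 0, 3/4, 9/4]
R5 ← R5 − (3/4)·R2: [0, 0, -9/4, -27/4]
R4 ← R4 + (3)·R3: [0, 0, 0, 0]
R5 ← R5 − (9)·R3: [0, 0, 0, 0]
Echelon form has 3 nonzero rows, so rank(A) = 3.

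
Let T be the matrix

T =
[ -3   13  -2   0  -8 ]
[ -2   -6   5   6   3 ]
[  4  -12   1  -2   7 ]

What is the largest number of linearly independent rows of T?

Row reduce to echelon form.
R2 ← R2 − (2/3)·R1: [0, -44/3, 19/3, 6, 25/3]
R3 ← R3 + (4/3)·R1: [0, 16/3, -5/3, -2, -11/3]
R3 ← R3 + (4/11)·R2: [0, 0, 7/11, 2/11, -7/11]
Echelon form has 3 nonzero rows, so rank(T) = 3.
The rank gives the maximum number of linearly independent rows: 3.

3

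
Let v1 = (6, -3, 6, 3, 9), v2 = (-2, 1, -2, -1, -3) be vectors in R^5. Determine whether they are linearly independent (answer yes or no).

Form the matrix with these vectors as rows and row reduce.
R2 ← R2 + (1/3)·R1: [0, 0, 0, 0, 0]
1 nonzero row, so the 2 vectors span a space of dimension 1.
Since 1 < 2, the vectors are linearly dependent.

no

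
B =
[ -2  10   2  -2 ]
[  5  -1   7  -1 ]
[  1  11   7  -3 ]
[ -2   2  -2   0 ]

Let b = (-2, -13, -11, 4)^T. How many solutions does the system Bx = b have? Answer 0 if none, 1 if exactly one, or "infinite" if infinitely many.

infinite

Row reduce the augmented matrix [B | b].
R2 ← R2 + (5/2)·R1: [0, 24, 12, -6, -18]
R3 ← R3 + (1/2)·R1: [0, 16, 8, -4, -12]
R4 ← R4 − R1: [0, -8, -4, 2, 6]
R3 ← R3 − (2/3)·R2: [0, 0, 0, 0, 0]
R4 ← R4 + (1/3)·R2: [0, 0, 0, 0, 0]
The echelon form has 2 nonzero rows, and every pivot lies in the first 4 columns, so rank(B) = rank([B|b]) = 2.
The system is consistent.
rank = 2 < 4 unknowns, so there are infinitely many solutions.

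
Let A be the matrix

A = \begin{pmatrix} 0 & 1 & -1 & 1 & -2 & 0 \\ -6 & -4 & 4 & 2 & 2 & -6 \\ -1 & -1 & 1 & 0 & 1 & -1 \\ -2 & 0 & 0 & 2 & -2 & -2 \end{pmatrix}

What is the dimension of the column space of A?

2

Row reduce to echelon form.
Swap R1 ↔ R2
R3 ← R3 − (1/6)·R1: [0, -1/3, 1/3, -1/3, 2/3, 0]
R4 ← R4 − (1/3)·R1: [0, 4/3, -4/3, 4/3, -8/3, 0]
R3 ← R3 + (1/3)·R2: [0, 0, 0, 0, 0, 0]
R4 ← R4 − (4/3)·R2: [0, 0, 0, 0, 0, 0]
Echelon form has 2 nonzero rows, so rank(A) = 2.
The column space has dimension equal to the rank: 2.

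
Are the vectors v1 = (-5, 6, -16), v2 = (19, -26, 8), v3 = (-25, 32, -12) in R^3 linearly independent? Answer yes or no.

Form the matrix with these vectors as rows and row reduce.
R2 ← R2 + (19/5)·R1: [0, -16/5, -264/5]
R3 ← R3 − (5)·R1: [0, 2, 68]
R3 ← R3 + (5/8)·R2: [0, 0, 35]
3 nonzero rows, so the 3 vectors span a space of dimension 3.
Since 3 = 3, the vectors are linearly independent.

yes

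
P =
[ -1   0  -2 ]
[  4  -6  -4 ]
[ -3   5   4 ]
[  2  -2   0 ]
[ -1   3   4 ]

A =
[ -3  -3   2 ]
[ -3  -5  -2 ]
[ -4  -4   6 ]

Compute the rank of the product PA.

2

First compute PA:
[[ 11,  11, -14],
 [ 22,  34,  -4],
 [-22, -32,   8],
 [  0,   4,   8],
 [-22, -28,  16]]
Now row reduce the product.
R2 ← R2 − (2)·R1: [0, 12, 24]
R3 ← R3 + (2)·R1: [0, -10, -20]
R5 ← R5 + (2)·R1: [0, -6, -12]
R3 ← R3 + (5/6)·R2: [0, 0, 0]
R4 ← R4 − (1/3)·R2: [0, 0, 0]
R5 ← R5 + (1/2)·R2: [0, 0, 0]
2 nonzero rows, so rank(PA) = 2.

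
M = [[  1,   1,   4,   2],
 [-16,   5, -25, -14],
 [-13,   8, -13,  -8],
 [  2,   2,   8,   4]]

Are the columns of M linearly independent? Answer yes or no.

Row reduce M to echelon form.
R2 ← R2 + (16)·R1: [0, 21, 39, 18]
R3 ← R3 + (13)·R1: [0, 21, 39, 18]
R4 ← R4 − (2)·R1: [0, 0, 0, 0]
R3 ← R3 − R2: [0, 0, 0, 0]
2 pivots among 4 columns.
Only 2 < 4 pivot columns, so the columns are linearly dependent.

no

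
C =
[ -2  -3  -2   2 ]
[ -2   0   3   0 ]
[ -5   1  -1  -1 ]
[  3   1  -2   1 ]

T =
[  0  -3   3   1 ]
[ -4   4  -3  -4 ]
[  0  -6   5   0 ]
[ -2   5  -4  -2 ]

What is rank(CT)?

First compute CT:
[[  8,  16, -15,   6],
 [  0, -12,   9,  -2],
 [ -2,  20, -19,  -7],
 [ -6,  12,  -8,  -3]]
Now row reduce the product.
R3 ← R3 + (1/4)·R1: [0, 24, -91/4, -11/2]
R4 ← R4 + (3/4)·R1: [0, 24, -77/4, 3/2]
R3 ← R3 + (2)·R2: [0, 0, -19/4, -19/2]
R4 ← R4 + (2)·R2: [0, 0, -5/4, -5/2]
R4 ← R4 − (5/19)·R3: [0, 0, 0, 0]
3 nonzero rows, so rank(CT) = 3.

3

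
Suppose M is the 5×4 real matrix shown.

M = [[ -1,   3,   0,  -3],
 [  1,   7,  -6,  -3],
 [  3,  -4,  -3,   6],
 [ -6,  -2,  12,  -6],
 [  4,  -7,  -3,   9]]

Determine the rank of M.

Row reduce to echelon form.
R2 ← R2 + R1: [0, 10, -6, -6]
R3 ← R3 + (3)·R1: [0, 5, -3, -3]
R4 ← R4 − (6)·R1: [0, -20, 12, 12]
R5 ← R5 + (4)·R1: [0, 5, -3, -3]
R3 ← R3 − (1/2)·R2: [0, 0, 0, 0]
R4 ← R4 + (2)·R2: [0, 0, 0, 0]
R5 ← R5 − (1/2)·R2: [0, 0, 0, 0]
Echelon form has 2 nonzero rows, so rank(M) = 2.

2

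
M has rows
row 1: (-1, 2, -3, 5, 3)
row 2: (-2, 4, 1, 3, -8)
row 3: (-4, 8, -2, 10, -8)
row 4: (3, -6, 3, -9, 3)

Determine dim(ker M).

3

Row reduce to echelon form.
R2 ← R2 − (2)·R1: [0, 0, 7, -7, -14]
R3 ← R3 − (4)·R1: [0, 0, 10, -10, -20]
R4 ← R4 + (3)·R1: [0, 0, -6, 6, 12]
R3 ← R3 − (10/7)·R2: [0, 0, 0, 0, 0]
R4 ← R4 + (6/7)·R2: [0, 0, 0, 0, 0]
2 nonzero rows, so rank(M) = 2.
M has 5 columns; by rank–nullity, nullity = 5 − 2 = 3.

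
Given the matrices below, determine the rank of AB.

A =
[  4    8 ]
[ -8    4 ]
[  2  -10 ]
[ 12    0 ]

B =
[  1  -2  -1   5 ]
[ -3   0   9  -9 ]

2

First compute AB:
[[-20,  -8,  68, -52],
 [-20,  16,  44, -76],
 [ 32,  -4, -92, 100],
 [ 12, -24, -12,  60]]
Now row reduce the product.
R2 ← R2 − R1: [0, 24, -24, -24]
R3 ← R3 + (8/5)·R1: [0, -84/5, 84/5, 84/5]
R4 ← R4 + (3/5)·R1: [0, -144/5, 144/5, 144/5]
R3 ← R3 + (7/10)·R2: [0, 0, 0, 0]
R4 ← R4 + (6/5)·R2: [0, 0, 0, 0]
2 nonzero rows, so rank(AB) = 2.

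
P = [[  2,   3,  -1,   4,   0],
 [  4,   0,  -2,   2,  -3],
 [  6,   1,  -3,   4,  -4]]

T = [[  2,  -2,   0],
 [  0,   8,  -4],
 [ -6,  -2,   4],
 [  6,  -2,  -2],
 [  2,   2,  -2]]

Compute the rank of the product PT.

2

First compute PT:
[[ 34,  14, -24],
 [ 26, -14,  -6],
 [ 46, -14, -16]]
Now row reduce the product.
R2 ← R2 − (13/17)·R1: [0, -420/17, 210/17]
R3 ← R3 − (23/17)·R1: [0, -560/17, 280/17]
R3 ← R3 − (4/3)·R2: [0, 0, 0]
2 nonzero rows, so rank(PT) = 2.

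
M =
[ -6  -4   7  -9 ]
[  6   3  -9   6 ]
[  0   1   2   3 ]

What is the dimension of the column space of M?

2

Row reduce to echelon form.
R2 ← R2 + R1: [0, -1, -2, -3]
R3 ← R3 + R2: [0, 0, 0, 0]
Echelon form has 2 nonzero rows, so rank(M) = 2.
The column space has dimension equal to the rank: 2.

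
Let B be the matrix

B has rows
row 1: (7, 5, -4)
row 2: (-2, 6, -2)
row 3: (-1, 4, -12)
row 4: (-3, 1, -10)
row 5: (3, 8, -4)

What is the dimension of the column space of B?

Row reduce to echelon form.
R2 ← R2 + (2/7)·R1: [0, 52/7, -22/7]
R3 ← R3 + (1/7)·R1: [0, 33/7, -88/7]
R4 ← R4 + (3/7)·R1: [0, 22/7, -82/7]
R5 ← R5 − (3/7)·R1: [0, 41/7, -16/7]
R3 ← R3 − (33/52)·R2: [0, 0, -275/26]
R4 ← R4 − (11/26)·R2: [0, 0, -135/13]
R5 ← R5 − (41/52)·R2: [0, 0, 5/26]
R4 ← R4 − (54/55)·R3: [0, 0, 0]
R5 ← R5 + (1/55)·R3: [0, 0, 0]
Echelon form has 3 nonzero rows, so rank(B) = 3.
The column space has dimension equal to the rank: 3.

3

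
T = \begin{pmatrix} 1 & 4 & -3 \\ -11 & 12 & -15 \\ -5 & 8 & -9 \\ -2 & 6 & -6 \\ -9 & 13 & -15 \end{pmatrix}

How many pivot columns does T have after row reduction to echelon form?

2

Row reduce to echelon form.
R2 ← R2 + (11)·R1: [0, 56, -48]
R3 ← R3 + (5)·R1: [0, 28, -24]
R4 ← R4 + (2)·R1: [0, 14, -12]
R5 ← R5 + (9)·R1: [0, 49, -42]
R3 ← R3 − (1/2)·R2: [0, 0, 0]
R4 ← R4 − (1/4)·R2: [0, 0, 0]
R5 ← R5 − (7/8)·R2: [0, 0, 0]
Echelon form has 2 nonzero rows, so rank(T) = 2.
Each nonzero row contributes one pivot column: 2 pivot columns.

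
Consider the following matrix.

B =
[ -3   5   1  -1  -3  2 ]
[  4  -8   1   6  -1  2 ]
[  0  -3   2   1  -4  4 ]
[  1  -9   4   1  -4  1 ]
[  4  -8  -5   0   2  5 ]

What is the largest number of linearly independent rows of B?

5

Row reduce to echelon form.
R2 ← R2 + (4/3)·R1: [0, -4/3, 7/3, 14/3, -5, 14/3]
R4 ← R4 + (1/3)·R1: [0, -22/3, 13/3, 2/3, -5, 5/3]
R5 ← R5 + (4/3)·R1: [0, -4/3, -11/3, -4/3, -2, 23/3]
R3 ← R3 − (9/4)·R2: [0, 0, -13/4, -19/2, 29/4, -13/2]
R4 ← R4 − (11/2)·R2: [0, 0, -17/2, -25, 45/2, -24]
R5 ← R5 − R2: [0, 0, -6, -6, 3, 3]
R4 ← R4 − (34/13)·R3: [0, 0, 0, -2/13, 46/13, -7]
R5 ← R5 − (24/13)·R3: [0, 0, 0, 150/13, -135/13, 15]
R5 ← R5 + (75)·R4: [0, 0, 0, 0, 255, -510]
Echelon form has 5 nonzero rows, so rank(B) = 5.
The rank gives the maximum number of linearly independent rows: 5.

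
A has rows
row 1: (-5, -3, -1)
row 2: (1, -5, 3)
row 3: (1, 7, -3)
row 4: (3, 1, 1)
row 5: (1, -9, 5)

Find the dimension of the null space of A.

Row reduce to echelon form.
R2 ← R2 + (1/5)·R1: [0, -28/5, 14/5]
R3 ← R3 + (1/5)·R1: [0, 32/5, -16/5]
R4 ← R4 + (3/5)·R1: [0, -4/5, 2/5]
R5 ← R5 + (1/5)·R1: [0, -48/5, 24/5]
R3 ← R3 + (8/7)·R2: [0, 0, 0]
R4 ← R4 − (1/7)·R2: [0, 0, 0]
R5 ← R5 − (12/7)·R2: [0, 0, 0]
2 nonzero rows, so rank(A) = 2.
A has 3 columns; by rank–nullity, nullity = 3 − 2 = 1.

1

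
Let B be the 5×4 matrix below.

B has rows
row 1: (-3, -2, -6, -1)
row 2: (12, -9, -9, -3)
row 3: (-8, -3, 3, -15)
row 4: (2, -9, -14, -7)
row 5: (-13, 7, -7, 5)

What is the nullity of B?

Row reduce to echelon form.
R2 ← R2 + (4)·R1: [0, -17, -33, -7]
R3 ← R3 − (8/3)·R1: [0, 7/3, 19, -37/3]
R4 ← R4 + (2/3)·R1: [0, -31/3, -18, -23/3]
R5 ← R5 − (13/3)·R1: [0, 47/3, 19, 28/3]
R3 ← R3 + (7/51)·R2: [0, 0, 246/17, -226/17]
R4 ← R4 − (31/51)·R2: [0, 0, 35/17, -58/17]
R5 ← R5 + (47/51)·R2: [0, 0, -194/17, 49/17]
R4 ← R4 − (35/246)·R3: [0, 0, 0, -187/123]
R5 ← R5 + (97/123)·R3: [0, 0, 0, -935/123]
R5 ← R5 − (5)·R4: [0, 0, 0, 0]
4 nonzero rows, so rank(B) = 4.
B has 4 columns; by rank–nullity, nullity = 4 − 4 = 0.

0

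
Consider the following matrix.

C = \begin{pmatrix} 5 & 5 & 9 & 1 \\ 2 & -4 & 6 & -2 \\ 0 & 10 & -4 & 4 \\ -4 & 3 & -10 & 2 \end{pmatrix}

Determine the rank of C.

2

Row reduce to echelon form.
R2 ← R2 − (2/5)·R1: [0, -6, 12/5, -12/5]
R4 ← R4 + (4/5)·R1: [0, 7, -14/5, 14/5]
R3 ← R3 + (5/3)·R2: [0, 0, 0, 0]
R4 ← R4 + (7/6)·R2: [0, 0, 0, 0]
Echelon form has 2 nonzero rows, so rank(C) = 2.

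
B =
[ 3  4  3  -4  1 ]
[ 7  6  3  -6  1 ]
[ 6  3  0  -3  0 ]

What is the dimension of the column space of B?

Row reduce to echelon form.
R2 ← R2 − (7/3)·R1: [0, -10/3, -4, 10/3, -4/3]
R3 ← R3 − (2)·R1: [0, -5, -6, 5, -2]
R3 ← R3 − (3/2)·R2: [0, 0, 0, 0, 0]
Echelon form has 2 nonzero rows, so rank(B) = 2.
The column space has dimension equal to the rank: 2.

2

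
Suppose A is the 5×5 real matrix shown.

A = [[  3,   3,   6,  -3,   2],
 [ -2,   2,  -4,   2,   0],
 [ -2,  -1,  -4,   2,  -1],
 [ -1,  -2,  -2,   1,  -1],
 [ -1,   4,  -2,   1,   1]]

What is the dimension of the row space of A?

2

Row reduce to echelon form.
R2 ← R2 + (2/3)·R1: [0, 4, 0, 0, 4/3]
R3 ← R3 + (2/3)·R1: [0, 1, 0, 0, 1/3]
R4 ← R4 + (1/3)·R1: [0, -1, 0, 0, -1/3]
R5 ← R5 + (1/3)·R1: [0, 5, 0, 0, 5/3]
R3 ← R3 − (1/4)·R2: [0, 0, 0, 0, 0]
R4 ← R4 + (1/4)·R2: [0, 0, 0, 0, 0]
R5 ← R5 − (5/4)·R2: [0, 0, 0, 0, 0]
Echelon form has 2 nonzero rows, so rank(A) = 2.
The row space has dimension equal to the rank: 2.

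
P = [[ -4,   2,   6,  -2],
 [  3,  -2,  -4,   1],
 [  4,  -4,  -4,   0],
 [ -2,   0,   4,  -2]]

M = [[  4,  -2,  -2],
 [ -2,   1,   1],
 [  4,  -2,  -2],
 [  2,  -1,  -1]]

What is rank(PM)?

1

First compute PM:
[[  0,   0,   0],
 [  2,  -1,  -1],
 [  8,  -4,  -4],
 [  4,  -2,  -2]]
Now row reduce the product.
Swap R1 ↔ R2
R3 ← R3 − (4)·R1: [0, 0, 0]
R4 ← R4 − (2)·R1: [0, 0, 0]
1 nonzero row, so rank(PM) = 1.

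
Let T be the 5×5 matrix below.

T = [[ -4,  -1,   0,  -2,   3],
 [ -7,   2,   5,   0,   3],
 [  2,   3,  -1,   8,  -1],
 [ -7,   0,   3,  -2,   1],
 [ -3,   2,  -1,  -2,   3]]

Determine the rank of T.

5

Row reduce to echelon form.
R2 ← R2 − (7/4)·R1: [0, 15/4, 5, 7/2, -9/4]
R3 ← R3 + (1/2)·R1: [0, 5/2, -1, 7, 1/2]
R4 ← R4 − (7/4)·R1: [0, 7/4, 3, 3/2, -17/4]
R5 ← R5 − (3/4)·R1: [0, 11/4, -1, -1/2, 3/4]
R3 ← R3 − (2/3)·R2: [0, 0, -13/3, 14/3, 2]
R4 ← R4 − (7/15)·R2: [0, 0, 2/3, -2/15, -16/5]
R5 ← R5 − (11/15)·R2: [0, 0, -14/3, -46/15, 12/5]
R4 ← R4 + (2/13)·R3: [0, 0, 0, 38/65, -188/65]
R5 ← R5 − (14/13)·R3: [0, 0, 0, -526/65, 16/65]
R5 ← R5 + (263/19)·R4: [0, 0, 0, 0, -756/19]
Echelon form has 5 nonzero rows, so rank(T) = 5.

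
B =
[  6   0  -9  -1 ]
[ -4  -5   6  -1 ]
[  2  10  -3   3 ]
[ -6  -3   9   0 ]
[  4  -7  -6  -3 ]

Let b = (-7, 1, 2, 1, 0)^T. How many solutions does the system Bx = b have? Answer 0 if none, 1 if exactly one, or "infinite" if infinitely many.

Row reduce the augmented matrix [B | b].
R2 ← R2 + (2/3)·R1: [0, -5, 0, -5/3, -11/3]
R3 ← R3 − (1/3)·R1: [0, 10, 0, 10/3, 13/3]
R4 ← R4 + R1: [0, -3, 0, -1, -6]
R5 ← R5 − (2/3)·R1: [0, -7, 0, -7/3, 14/3]
R3 ← R3 + (2)·R2: [0, 0, 0, 0, -3]
R4 ← R4 − (3/5)·R2: [0, 0, 0, 0, -19/5]
R5 ← R5 − (7/5)·R2: [0, 0, 0, 0, 49/5]
R4 ← R4 − (19/15)·R3: [0, 0, 0, 0, 0]
R5 ← R5 + (49/15)·R3: [0, 0, 0, 0, 0]
The echelon form has 3 nonzero rows; the last pivot sits in the augmented column, so rank(B) = 2 but rank([B|b]) = 3.
Since the ranks differ, the system is inconsistent.
It has no solutions.

0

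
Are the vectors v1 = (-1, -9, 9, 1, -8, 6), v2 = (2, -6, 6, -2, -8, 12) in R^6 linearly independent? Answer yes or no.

yes

Form the matrix with these vectors as rows and row reduce.
R2 ← R2 + (2)·R1: [0, -24, 24, 0, -24, 24]
2 nonzero rows, so the 2 vectors span a space of dimension 2.
Since 2 = 2, the vectors are linearly independent.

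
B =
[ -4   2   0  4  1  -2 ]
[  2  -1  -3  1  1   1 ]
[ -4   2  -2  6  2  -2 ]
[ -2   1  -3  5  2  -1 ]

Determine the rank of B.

2

Row reduce to echelon form.
R2 ← R2 + (1/2)·R1: [0, 0, -3, 3, 3/2, 0]
R3 ← R3 − R1: [0, 0, -2, 2, 1, 0]
R4 ← R4 − (1/2)·R1: [0, 0, -3, 3, 3/2, 0]
R3 ← R3 − (2/3)·R2: [0, 0, 0, 0, 0, 0]
R4 ← R4 − R2: [0, 0, 0, 0, 0, 0]
Echelon form has 2 nonzero rows, so rank(B) = 2.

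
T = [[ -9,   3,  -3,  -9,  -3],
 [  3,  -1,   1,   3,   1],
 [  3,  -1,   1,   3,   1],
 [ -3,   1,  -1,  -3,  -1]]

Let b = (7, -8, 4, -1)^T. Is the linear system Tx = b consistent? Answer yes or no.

Row reduce the augmented matrix [T | b].
R2 ← R2 + (1/3)·R1: [0, 0, 0, 0, 0, -17/3]
R3 ← R3 + (1/3)·R1: [0, 0, 0, 0, 0, 19/3]
R4 ← R4 − (1/3)·R1: [0, 0, 0, 0, 0, -10/3]
R3 ← R3 + (19/17)·R2: [0, 0, 0, 0, 0, 0]
R4 ← R4 − (10/17)·R2: [0, 0, 0, 0, 0, 0]
The echelon form has 2 nonzero rows; the last pivot sits in the augmented column, so rank(T) = 1 but rank([T|b]) = 2.
Since the ranks differ, the system is inconsistent.

no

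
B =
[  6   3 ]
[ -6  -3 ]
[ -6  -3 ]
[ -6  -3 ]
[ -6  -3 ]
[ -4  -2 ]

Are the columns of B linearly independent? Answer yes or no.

no

Row reduce B to echelon form.
R2 ← R2 + R1: [0, 0]
R3 ← R3 + R1: [0, 0]
R4 ← R4 + R1: [0, 0]
R5 ← R5 + R1: [0, 0]
R6 ← R6 + (2/3)·R1: [0, 0]
1 pivot among 2 columns.
Only 1 < 2 pivot columns, so the columns are linearly dependent.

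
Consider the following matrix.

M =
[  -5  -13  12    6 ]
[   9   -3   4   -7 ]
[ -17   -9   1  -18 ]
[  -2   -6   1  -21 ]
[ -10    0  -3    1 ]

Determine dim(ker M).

Row reduce to echelon form.
R2 ← R2 + (9/5)·R1: [0, -132/5, 128/5, 19/5]
R3 ← R3 − (17/5)·R1: [0, 176/5, -199/5, -192/5]
R4 ← R4 − (2/5)·R1: [0, -4/5, -19/5, -117/5]
R5 ← R5 − (2)·R1: [0, 26, -27, -11]
R3 ← R3 + (4/3)·R2: [0, 0, -17/3, -100/3]
R4 ← R4 − (1/33)·R2: [0, 0, -151/33, -776/33]
R5 ← R5 + (65/66)·R2: [0, 0, -59/33, -479/66]
R4 ← R4 − (151/187)·R3: [0, 0, 0, 636/187]
R5 ← R5 − (59/187)·R3: [0, 0, 0, 1219/374]
R5 ← R5 − (23/24)·R4: [0, 0, 0, 0]
4 nonzero rows, so rank(M) = 4.
M has 4 columns; by rank–nullity, nullity = 4 − 4 = 0.

0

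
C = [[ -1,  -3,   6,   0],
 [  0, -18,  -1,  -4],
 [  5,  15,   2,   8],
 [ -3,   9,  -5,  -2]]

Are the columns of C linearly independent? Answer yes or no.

no

Row reduce C to echelon form.
R3 ← R3 + (5)·R1: [0, 0, 32, 8]
R4 ← R4 − (3)·R1: [0, 18, -23, -2]
R4 ← R4 + R2: [0, 0, -24, -6]
R4 ← R4 + (3/4)·R3: [0, 0, 0, 0]
3 pivots among 4 columns.
Only 3 < 4 pivot columns, so the columns are linearly dependent.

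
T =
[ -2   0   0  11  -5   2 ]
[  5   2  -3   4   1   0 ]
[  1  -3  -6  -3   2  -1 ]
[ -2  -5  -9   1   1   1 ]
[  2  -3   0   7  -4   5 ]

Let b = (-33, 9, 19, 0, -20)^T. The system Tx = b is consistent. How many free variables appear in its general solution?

Row reduce the augmented matrix [T | b].
R2 ← R2 + (5/2)·R1: [0, 2, -3, 63/2, -23/2, 5, -147/2]
R3 ← R3 + (1/2)·R1: [0, -3, -6, 5/2, -1/2, 0, 5/2]
R4 ← R4 − R1: [0, -5, -9, -10, 6, -1, 33]
R5 ← R5 + R1: [0, -3, 0, 18, -9, 7, -53]
R3 ← R3 + (3/2)·R2: [0, 0, -21/2, 199/4, -71/4, 15/2, -431/4]
R4 ← R4 + (5/2)·R2: [0, 0, -33/2, 275/4, -91/4, 23/2, -603/4]
R5 ← R5 + (3/2)·R2: [0, 0, -9/2, 261/4, -105/4, 29/2, -653/4]
R4 ← R4 − (11/7)·R3: [0, 0, 0, -66/7, 36/7, -2/7, 130/7]
R5 ← R5 − (3/7)·R3: [0, 0, 0, 615/14, -261/14, 79/7, -1639/14]
R5 ← R5 + (205/44)·R4: [0, 0, 0, 0, 117/22, 219/22, -336/11]
The echelon form has 5 nonzero rows, and every pivot lies in the first 6 columns, so rank(T) = rank([T|b]) = 5.
The system is consistent.
Free variables = (unknowns) − (rank) = 6 − 5 = 1.

1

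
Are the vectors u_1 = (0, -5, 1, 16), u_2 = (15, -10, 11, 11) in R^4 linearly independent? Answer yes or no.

Form the matrix with these vectors as rows and row reduce.
Swap R1 ↔ R2
2 nonzero rows, so the 2 vectors span a space of dimension 2.
Since 2 = 2, the vectors are linearly independent.

yes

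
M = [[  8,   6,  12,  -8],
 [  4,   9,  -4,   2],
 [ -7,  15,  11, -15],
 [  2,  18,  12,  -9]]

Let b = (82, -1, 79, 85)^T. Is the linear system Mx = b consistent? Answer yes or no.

Row reduce the augmented matrix [M | b].
R2 ← R2 − (1/2)·R1: [0, 6, -10, 6, -42]
R3 ← R3 + (7/8)·R1: [0, 81/4, 43/2, -22, 603/4]
R4 ← R4 − (1/4)·R1: [0, 33/2, 9, -7, 129/2]
R3 ← R3 − (27/8)·R2: [0, 0, 221/4, -169/4, 585/2]
R4 ← R4 − (11/4)·R2: [0, 0, 73/2, -47/2, 180]
R4 ← R4 − (146/221)·R3: [0, 0, 0, 75/17, -225/17]
The echelon form has 4 nonzero rows, and every pivot lies in the first 4 columns, so rank(M) = rank([M|b]) = 4.
The system is consistent.

yes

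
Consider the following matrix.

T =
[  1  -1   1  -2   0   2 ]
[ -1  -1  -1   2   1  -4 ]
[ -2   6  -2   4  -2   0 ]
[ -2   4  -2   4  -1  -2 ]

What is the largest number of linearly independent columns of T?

2

Row reduce to echelon form.
R2 ← R2 + R1: [0, -2, 0, 0, 1, -2]
R3 ← R3 + (2)·R1: [0, 4, 0, 0, -2, 4]
R4 ← R4 + (2)·R1: [0, 2, 0, 0, -1, 2]
R3 ← R3 + (2)·R2: [0, 0, 0, 0, 0, 0]
R4 ← R4 + R2: [0, 0, 0, 0, 0, 0]
Echelon form has 2 nonzero rows, so rank(T) = 2.
The rank gives the maximum number of linearly independent columns: 2.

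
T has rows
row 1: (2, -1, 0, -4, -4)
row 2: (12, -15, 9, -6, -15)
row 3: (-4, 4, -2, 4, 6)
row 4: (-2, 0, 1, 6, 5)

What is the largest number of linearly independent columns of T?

Row reduce to echelon form.
R2 ← R2 − (6)·R1: [0, -9, 9, 18, 9]
R3 ← R3 + (2)·R1: [0, 2, -2, -4, -2]
R4 ← R4 + R1: [0, -1, 1, 2, 1]
R3 ← R3 + (2/9)·R2: [0, 0, 0, 0, 0]
R4 ← R4 − (1/9)·R2: [0, 0, 0, 0, 0]
Echelon form has 2 nonzero rows, so rank(T) = 2.
The rank gives the maximum number of linearly independent columns: 2.

2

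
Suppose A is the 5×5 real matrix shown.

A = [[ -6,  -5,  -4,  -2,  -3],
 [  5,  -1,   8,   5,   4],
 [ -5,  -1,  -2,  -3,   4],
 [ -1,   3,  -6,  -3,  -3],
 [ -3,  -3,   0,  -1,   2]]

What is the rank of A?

5

Row reduce to echelon form.
R2 ← R2 + (5/6)·R1: [0, -31/6, 14/3, 10/3, 3/2]
R3 ← R3 − (5/6)·R1: [0, 19/6, 4/3, -4/3, 13/2]
R4 ← R4 − (1/6)·R1: [0, 23/6, -16/3, -8/3, -5/2]
R5 ← R5 − (1/2)·R1: [0, -1/2, 2, 0, 7/2]
R3 ← R3 + (19/31)·R2: [0, 0, 130/31, 22/31, 230/31]
R4 ← R4 + (23/31)·R2: [0, 0, -58/31, -6/31, -43/31]
R5 ← R5 − (3/31)·R2: [0, 0, 48/31, -10/31, 104/31]
R4 ← R4 + (29/65)·R3: [0, 0, 0, 8/65, 25/13]
R5 ← R5 − (24/65)·R3: [0, 0, 0, -38/65, 8/13]
R5 ← R5 + (19/4)·R4: [0, 0, 0, 0, 39/4]
Echelon form has 5 nonzero rows, so rank(A) = 5.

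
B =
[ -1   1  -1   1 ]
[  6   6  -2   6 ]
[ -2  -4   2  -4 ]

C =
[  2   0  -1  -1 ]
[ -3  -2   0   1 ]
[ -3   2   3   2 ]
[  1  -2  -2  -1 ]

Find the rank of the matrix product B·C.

2

First compute BC:
[[ -1,  -6,  -4,  -1],
 [  6, -28, -24, -10],
 [ -2,  20,  16,   6]]
Now row reduce the product.
R2 ← R2 + (6)·R1: [0, -64, -48, -16]
R3 ← R3 − (2)·R1: [0, 32, 24, 8]
R3 ← R3 + (1/2)·R2: [0, 0, 0, 0]
2 nonzero rows, so rank(BC) = 2.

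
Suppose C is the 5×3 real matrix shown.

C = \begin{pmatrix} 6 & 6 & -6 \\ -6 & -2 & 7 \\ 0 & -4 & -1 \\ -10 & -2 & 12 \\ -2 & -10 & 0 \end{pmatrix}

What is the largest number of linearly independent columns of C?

2

Row reduce to echelon form.
R2 ← R2 + R1: [0, 4, 1]
R4 ← R4 + (5/3)·R1: [0, 8, 2]
R5 ← R5 + (1/3)·R1: [0, -8, -2]
R3 ← R3 + R2: [0, 0, 0]
R4 ← R4 − (2)·R2: [0, 0, 0]
R5 ← R5 + (2)·R2: [0, 0, 0]
Echelon form has 2 nonzero rows, so rank(C) = 2.
The rank gives the maximum number of linearly independent columns: 2.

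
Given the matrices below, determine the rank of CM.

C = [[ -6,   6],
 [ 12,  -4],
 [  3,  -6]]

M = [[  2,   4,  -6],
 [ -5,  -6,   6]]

First compute CM:
[[-42, -60,  72],
 [ 44,  72, -96],
 [ 36,  48, -54]]
Now row reduce the product.
R2 ← R2 + (22/21)·R1: [0, 64/7, -144/7]
R3 ← R3 + (6/7)·R1: [0, -24/7, 54/7]
R3 ← R3 + (3/8)·R2: [0, 0, 0]
2 nonzero rows, so rank(CM) = 2.

2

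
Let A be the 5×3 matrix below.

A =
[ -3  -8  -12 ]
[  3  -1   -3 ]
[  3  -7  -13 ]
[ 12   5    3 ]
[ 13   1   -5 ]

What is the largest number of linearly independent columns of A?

Row reduce to echelon form.
R2 ← R2 + R1: [0, -9, -15]
R3 ← R3 + R1: [0, -15, -25]
R4 ← R4 + (4)·R1: [0, -27, -45]
R5 ← R5 + (13/3)·R1: [0, -101/3, -57]
R3 ← R3 − (5/3)·R2: [0, 0, 0]
R4 ← R4 − (3)·R2: [0, 0, 0]
R5 ← R5 − (101/27)·R2: [0, 0, -8/9]
Swap R3 ↔ R5
Echelon form has 3 nonzero rows, so rank(A) = 3.
The rank gives the maximum number of linearly independent columns: 3.

3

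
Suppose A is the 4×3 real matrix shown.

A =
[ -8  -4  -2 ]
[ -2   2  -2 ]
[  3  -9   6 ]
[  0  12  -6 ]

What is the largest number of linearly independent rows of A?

Row reduce to echelon form.
R2 ← R2 − (1/4)·R1: [0, 3, -3/2]
R3 ← R3 + (3/8)·R1: [0, -21/2, 21/4]
R3 ← R3 + (7/2)·R2: [0, 0, 0]
R4 ← R4 − (4)·R2: [0, 0, 0]
Echelon form has 2 nonzero rows, so rank(A) = 2.
The rank gives the maximum number of linearly independent rows: 2.

2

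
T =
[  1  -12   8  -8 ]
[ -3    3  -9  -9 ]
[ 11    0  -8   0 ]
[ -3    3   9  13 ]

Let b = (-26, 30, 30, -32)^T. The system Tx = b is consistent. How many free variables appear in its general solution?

Row reduce the augmented matrix [T | b].
R2 ← R2 + (3)·R1: [0, -33, 15, -33, -48]
R3 ← R3 − (11)·R1: [0, 132, -96, 88, 316]
R4 ← R4 + (3)·R1: [0, -33, 33, -11, -110]
R3 ← R3 + (4)·R2: [0, 0, -36, -44, 124]
R4 ← R4 − R2: [0, 0, 18, 22, -62]
R4 ← R4 + (1/2)·R3: [0, 0, 0, 0, 0]
The echelon form has 3 nonzero rows, and every pivot lies in the first 4 columns, so rank(T) = rank([T|b]) = 3.
The system is consistent.
Free variables = (unknowns) − (rank) = 4 − 3 = 1.

1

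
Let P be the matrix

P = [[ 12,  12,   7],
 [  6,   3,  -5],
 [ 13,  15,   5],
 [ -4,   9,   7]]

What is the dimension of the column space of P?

Row reduce to echelon form.
R2 ← R2 − (1/2)·R1: [0, -3, -17/2]
R3 ← R3 − (13/12)·R1: [0, 2, -31/12]
R4 ← R4 + (1/3)·R1: [0, 13, 28/3]
R3 ← R3 + (2/3)·R2: [0, 0, -33/4]
R4 ← R4 + (13/3)·R2: [0, 0, -55/2]
R4 ← R4 − (10/3)·R3: [0, 0, 0]
Echelon form has 3 nonzero rows, so rank(P) = 3.
The column space has dimension equal to the rank: 3.

3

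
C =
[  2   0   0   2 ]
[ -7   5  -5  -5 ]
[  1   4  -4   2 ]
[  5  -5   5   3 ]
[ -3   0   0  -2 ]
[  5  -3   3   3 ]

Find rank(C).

Row reduce to echelon form.
R2 ← R2 + (7/2)·R1: [0, 5, -5, 2]
R3 ← R3 − (1/2)·R1: [0, 4, -4, 1]
R4 ← R4 − (5/2)·R1: [0, -5, 5, -2]
R5 ← R5 + (3/2)·R1: [0, 0, 0, 1]
R6 ← R6 − (5/2)·R1: [0, -3, 3, -2]
R3 ← R3 − (4/5)·R2: [0, 0, 0, -3/5]
R4 ← R4 + R2: [0, 0, 0, 0]
R6 ← R6 + (3/5)·R2: [0, 0, 0, -4/5]
R5 ← R5 + (5/3)·R3: [0, 0, 0, 0]
R6 ← R6 − (4/3)·R3: [0, 0, 0, 0]
Echelon form has 3 nonzero rows, so rank(C) = 3.

3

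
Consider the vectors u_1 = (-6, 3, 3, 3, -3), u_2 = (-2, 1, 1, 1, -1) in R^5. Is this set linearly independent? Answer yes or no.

no

Form the matrix with these vectors as rows and row reduce.
R2 ← R2 − (1/3)·R1: [0, 0, 0, 0, 0]
1 nonzero row, so the 2 vectors span a space of dimension 1.
Since 1 < 2, the vectors are linearly dependent.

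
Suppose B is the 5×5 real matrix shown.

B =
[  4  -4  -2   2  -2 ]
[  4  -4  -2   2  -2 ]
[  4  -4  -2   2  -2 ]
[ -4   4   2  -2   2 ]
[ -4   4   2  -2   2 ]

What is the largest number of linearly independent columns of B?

Row reduce to echelon form.
R2 ← R2 − R1: [0, 0, 0, 0, 0]
R3 ← R3 − R1: [0, 0, 0, 0, 0]
R4 ← R4 + R1: [0, 0, 0, 0, 0]
R5 ← R5 + R1: [0, 0, 0, 0, 0]
Echelon form has 1 nonzero row, so rank(B) = 1.
The rank gives the maximum number of linearly independent columns: 1.

1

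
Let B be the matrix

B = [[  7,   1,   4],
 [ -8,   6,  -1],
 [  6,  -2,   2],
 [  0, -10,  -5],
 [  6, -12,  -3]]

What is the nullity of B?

Row reduce to echelon form.
R2 ← R2 + (8/7)·R1: [0, 50/7, 25/7]
R3 ← R3 − (6/7)·R1: [0, -20/7, -10/7]
R5 ← R5 − (6/7)·R1: [0, -90/7, -45/7]
R3 ← R3 + (2/5)·R2: [0, 0, 0]
R4 ← R4 + (7/5)·R2: [0, 0, 0]
R5 ← R5 + (9/5)·R2: [0, 0, 0]
2 nonzero rows, so rank(B) = 2.
B has 3 columns; by rank–nullity, nullity = 3 − 2 = 1.

1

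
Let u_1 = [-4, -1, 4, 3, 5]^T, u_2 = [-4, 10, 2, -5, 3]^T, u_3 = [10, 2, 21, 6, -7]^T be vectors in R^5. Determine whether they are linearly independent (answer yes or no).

Form the matrix with these vectors as rows and row reduce.
R2 ← R2 − R1: [0, 11, -2, -8, -2]
R3 ← R3 + (5/2)·R1: [0, -1/2, 31, 27/2, 11/2]
R3 ← R3 + (1/22)·R2: [0, 0, 340/11, 289/22, 119/22]
3 nonzero rows, so the 3 vectors span a space of dimension 3.
Since 3 = 3, the vectors are linearly independent.

yes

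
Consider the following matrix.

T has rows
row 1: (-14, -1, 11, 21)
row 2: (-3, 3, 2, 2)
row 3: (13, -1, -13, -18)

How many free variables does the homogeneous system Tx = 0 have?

Row reduce to echelon form.
R2 ← R2 − (3/14)·R1: [0, 45/14, -5/14, -5/2]
R3 ← R3 + (13/14)·R1: [0, -27/14, -39/14, 3/2]
R3 ← R3 + (3/5)·R2: [0, 0, -3, 0]
3 nonzero rows, so rank(T) = 3.
T has 4 columns; by rank–nullity, nullity = 4 − 3 = 1.

1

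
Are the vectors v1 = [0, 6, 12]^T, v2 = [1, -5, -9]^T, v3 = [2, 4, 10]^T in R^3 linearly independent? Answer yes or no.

no

Form the matrix with these vectors as rows and row reduce.
Swap R1 ↔ R2
R3 ← R3 − (2)·R1: [0, 14, 28]
R3 ← R3 − (7/3)·R2: [0, 0, 0]
2 nonzero rows, so the 3 vectors span a space of dimension 2.
Since 2 < 3, the vectors are linearly dependent.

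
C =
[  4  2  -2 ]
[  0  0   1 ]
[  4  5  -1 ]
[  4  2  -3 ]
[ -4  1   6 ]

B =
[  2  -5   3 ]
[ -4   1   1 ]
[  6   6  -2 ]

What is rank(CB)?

3

First compute CB:
[[-12, -30,  18],
 [  6,   6,  -2],
 [-18, -21,  19],
 [-18, -36,  20],
 [ 24,  57, -23]]
Now row reduce the product.
R2 ← R2 + (1/2)·R1: [0, -9, 7]
R3 ← R3 − (3/2)·R1: [0, 24, -8]
R4 ← R4 − (3/2)·R1: [0, 9, -7]
R5 ← R5 + (2)·R1: [0, -3, 13]
R3 ← R3 + (8/3)·R2: [0, 0, 32/3]
R4 ← R4 + R2: [0, 0, 0]
R5 ← R5 − (1/3)·R2: [0, 0, 32/3]
R5 ← R5 − R3: [0, 0, 0]
3 nonzero rows, so rank(CB) = 3.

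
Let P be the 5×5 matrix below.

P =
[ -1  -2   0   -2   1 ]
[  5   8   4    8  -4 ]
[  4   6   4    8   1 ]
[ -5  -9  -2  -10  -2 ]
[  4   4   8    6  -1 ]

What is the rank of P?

Row reduce to echelon form.
R2 ← R2 + (5)·R1: [0, -2, 4, -2, 1]
R3 ← R3 + (4)·R1: [0, -2, 4, 0, 5]
R4 ← R4 − (5)·R1: [0, 1, -2, 0, -7]
R5 ← R5 + (4)·R1: [0, -4, 8, -2, 3]
R3 ← R3 − R2: [0, 0, 0, 2, 4]
R4 ← R4 + (1/2)·R2: [0, 0, 0, -1, -13/2]
R5 ← R5 − (2)·R2: [0, 0, 0, 2, 1]
R4 ← R4 + (1/2)·R3: [0, 0, 0, 0, -9/2]
R5 ← R5 − R3: [0, 0, 0, 0, -3]
R5 ← R5 − (2/3)·R4: [0, 0, 0, 0, 0]
Echelon form has 4 nonzero rows, so rank(P) = 4.

4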